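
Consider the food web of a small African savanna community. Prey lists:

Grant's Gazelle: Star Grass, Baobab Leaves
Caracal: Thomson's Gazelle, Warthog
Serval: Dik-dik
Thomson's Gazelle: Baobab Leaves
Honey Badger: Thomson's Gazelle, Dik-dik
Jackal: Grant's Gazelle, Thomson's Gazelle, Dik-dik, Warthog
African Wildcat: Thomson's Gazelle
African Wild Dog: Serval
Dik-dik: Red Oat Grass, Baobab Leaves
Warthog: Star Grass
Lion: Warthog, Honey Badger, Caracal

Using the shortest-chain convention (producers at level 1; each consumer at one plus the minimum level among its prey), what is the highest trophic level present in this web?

Producers (level 1): Star Grass, Red Oat Grass, Baobab Leaves.
Following each consumer down to its lowest-level prey: Red Oat Grass → Dik-dik → Serval → African Wild Dog (levels 1 through 4).
All prey of African Wild Dog (Serval 3) are at level 3 or above, so African Wild Dog is at level 1 + 3 = 4.
Every consumer has at least one prey at level 3 or below, so none exceeds level 4.

4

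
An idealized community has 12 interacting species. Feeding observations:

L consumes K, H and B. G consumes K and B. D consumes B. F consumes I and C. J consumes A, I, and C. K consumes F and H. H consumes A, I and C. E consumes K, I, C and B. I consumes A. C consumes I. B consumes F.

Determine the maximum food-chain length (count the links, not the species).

5 links

One longest chain: A → I → C → H → K → E.
It has 6 species and 5 links.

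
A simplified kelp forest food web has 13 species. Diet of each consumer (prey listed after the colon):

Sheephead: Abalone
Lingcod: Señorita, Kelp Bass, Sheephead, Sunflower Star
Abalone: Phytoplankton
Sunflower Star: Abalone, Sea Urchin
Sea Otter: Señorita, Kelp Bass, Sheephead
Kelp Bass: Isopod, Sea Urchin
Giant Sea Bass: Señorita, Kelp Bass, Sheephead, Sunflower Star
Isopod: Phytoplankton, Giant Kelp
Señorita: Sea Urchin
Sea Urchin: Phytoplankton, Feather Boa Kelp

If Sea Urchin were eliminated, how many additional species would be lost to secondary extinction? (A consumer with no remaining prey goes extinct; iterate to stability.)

1

Remove Sea Urchin.
Round 1: Señorita (all prey gone) → extinct.
No further losses. Total secondary extinctions: 1.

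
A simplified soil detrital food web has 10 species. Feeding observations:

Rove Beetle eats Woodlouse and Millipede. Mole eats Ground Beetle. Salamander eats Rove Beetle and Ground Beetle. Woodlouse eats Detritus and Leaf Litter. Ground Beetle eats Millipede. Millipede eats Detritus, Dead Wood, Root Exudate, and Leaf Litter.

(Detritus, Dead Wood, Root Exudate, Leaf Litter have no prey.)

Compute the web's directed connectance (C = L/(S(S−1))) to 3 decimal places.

C = 0.133

The web has S = 10 species and L = 12 feeding links.
C = L / (S(S−1)) = 12 / 90 = 0.1333 ≈ 0.133.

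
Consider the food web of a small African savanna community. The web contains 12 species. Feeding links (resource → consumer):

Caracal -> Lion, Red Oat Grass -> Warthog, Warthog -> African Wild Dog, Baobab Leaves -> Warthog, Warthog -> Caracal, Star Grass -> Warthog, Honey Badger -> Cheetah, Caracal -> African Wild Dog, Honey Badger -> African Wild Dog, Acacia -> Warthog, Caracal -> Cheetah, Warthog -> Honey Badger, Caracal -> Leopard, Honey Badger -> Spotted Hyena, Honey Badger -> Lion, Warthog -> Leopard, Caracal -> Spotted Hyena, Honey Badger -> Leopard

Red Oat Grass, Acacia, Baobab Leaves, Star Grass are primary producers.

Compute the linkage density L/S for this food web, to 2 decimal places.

L/S = 1.50

There are L = 18 links among S = 12 species.
L/S = 18/12 = 1.5000 ≈ 1.50.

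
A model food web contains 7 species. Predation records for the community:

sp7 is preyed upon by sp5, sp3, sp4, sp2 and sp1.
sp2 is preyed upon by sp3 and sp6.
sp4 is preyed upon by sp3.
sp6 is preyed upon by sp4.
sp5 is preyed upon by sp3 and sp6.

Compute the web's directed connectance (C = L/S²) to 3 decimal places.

The web has S = 7 species and L = 11 feeding links.
C = L / S² = 11 / 49 = 0.2245 ≈ 0.224.

C = 0.224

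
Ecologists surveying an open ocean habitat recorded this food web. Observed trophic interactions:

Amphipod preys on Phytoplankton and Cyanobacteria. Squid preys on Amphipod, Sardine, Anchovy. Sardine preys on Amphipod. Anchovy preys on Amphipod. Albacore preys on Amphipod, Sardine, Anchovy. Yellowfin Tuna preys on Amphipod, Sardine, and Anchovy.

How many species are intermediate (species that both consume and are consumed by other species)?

3

Intermediate species (has both prey and predators): Amphipod, Anchovy, Sardine.
Count: 3.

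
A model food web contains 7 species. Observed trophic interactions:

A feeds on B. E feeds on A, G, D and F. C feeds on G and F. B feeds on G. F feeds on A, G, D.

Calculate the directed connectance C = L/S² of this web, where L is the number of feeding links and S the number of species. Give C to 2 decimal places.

C = 0.22

The web has S = 7 species and L = 11 feeding links.
C = L / S² = 11 / 49 = 0.2245 ≈ 0.22.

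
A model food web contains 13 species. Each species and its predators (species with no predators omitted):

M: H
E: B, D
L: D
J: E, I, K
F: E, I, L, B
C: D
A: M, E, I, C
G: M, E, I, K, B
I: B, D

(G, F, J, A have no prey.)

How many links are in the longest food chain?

2 links

One longest chain: G → M → H.
It has 3 species and 2 links.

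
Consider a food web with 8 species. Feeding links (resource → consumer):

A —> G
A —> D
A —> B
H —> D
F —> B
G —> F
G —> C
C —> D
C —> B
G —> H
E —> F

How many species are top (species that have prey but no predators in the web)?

Top species (has prey, but nothing eats it): B, D.
Count: 2.

2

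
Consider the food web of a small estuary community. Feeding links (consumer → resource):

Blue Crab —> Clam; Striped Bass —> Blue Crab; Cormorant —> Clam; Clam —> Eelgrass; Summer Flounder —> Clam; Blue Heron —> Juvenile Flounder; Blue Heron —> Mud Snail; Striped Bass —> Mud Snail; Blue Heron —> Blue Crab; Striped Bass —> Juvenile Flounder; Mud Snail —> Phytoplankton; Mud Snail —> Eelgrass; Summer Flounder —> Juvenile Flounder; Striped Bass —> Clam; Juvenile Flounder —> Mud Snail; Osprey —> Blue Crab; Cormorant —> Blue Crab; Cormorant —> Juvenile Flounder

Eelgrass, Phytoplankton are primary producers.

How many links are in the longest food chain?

One longest chain: Eelgrass → Clam → Blue Crab → Cormorant.
It has 4 species and 3 links.

3 links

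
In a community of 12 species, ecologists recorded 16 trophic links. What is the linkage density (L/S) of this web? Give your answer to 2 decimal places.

L/S = 1.33

There are L = 16 links among S = 12 species.
L/S = 16/12 = 1.3333 ≈ 1.33.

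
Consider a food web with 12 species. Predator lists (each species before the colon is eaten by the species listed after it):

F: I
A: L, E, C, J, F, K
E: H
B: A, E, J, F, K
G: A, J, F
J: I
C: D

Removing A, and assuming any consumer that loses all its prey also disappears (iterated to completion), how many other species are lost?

Remove A.
Round 1: L (all prey gone), C (all prey gone) → extinct.
Round 2: D (all prey gone) → extinct.
No further losses. Total secondary extinctions: 3.

3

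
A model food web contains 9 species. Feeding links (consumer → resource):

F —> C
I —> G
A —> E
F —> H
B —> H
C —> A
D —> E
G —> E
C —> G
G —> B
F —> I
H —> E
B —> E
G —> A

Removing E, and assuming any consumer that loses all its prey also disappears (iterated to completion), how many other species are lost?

Remove E.
Round 1: A (all prey gone), D (all prey gone), H (all prey gone) → extinct.
Round 2: B (all prey gone) → extinct.
Round 3: G (all prey gone) → extinct.
Round 4: I (all prey gone), C (all prey gone) → extinct.
Round 5: F (all prey gone) → extinct.
No further losses. Total secondary extinctions: 8.

8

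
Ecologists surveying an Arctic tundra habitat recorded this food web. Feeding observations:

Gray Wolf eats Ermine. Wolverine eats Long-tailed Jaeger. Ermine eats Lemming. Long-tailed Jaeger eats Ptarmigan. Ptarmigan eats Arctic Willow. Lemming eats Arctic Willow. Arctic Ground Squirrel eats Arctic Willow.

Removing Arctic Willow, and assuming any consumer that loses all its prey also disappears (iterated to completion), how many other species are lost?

7

Remove Arctic Willow.
Round 1: Lemming (all prey gone), Arctic Ground Squirrel (all prey gone), Ptarmigan (all prey gone) → extinct.
Round 2: Ermine (all prey gone), Long-tailed Jaeger (all prey gone) → extinct.
Round 3: Gray Wolf (all prey gone), Wolverine (all prey gone) → extinct.
No further losses. Total secondary extinctions: 7.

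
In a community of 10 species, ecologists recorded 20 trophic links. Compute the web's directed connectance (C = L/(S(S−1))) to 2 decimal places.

The web has S = 10 species and L = 20 feeding links.
C = L / (S(S−1)) = 20 / 90 = 0.2222 ≈ 0.22.

C = 0.22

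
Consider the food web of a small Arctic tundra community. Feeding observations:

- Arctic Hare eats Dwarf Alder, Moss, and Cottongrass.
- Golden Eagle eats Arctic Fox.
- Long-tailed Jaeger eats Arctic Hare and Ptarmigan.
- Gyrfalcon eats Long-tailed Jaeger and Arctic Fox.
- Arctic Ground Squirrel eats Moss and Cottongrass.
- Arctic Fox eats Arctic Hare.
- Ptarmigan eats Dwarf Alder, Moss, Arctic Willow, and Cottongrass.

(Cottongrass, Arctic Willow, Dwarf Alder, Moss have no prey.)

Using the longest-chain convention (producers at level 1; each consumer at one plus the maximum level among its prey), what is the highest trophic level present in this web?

4

Producers (level 1): Cottongrass, Arctic Willow, Dwarf Alder, Moss.
Cottongrass → Arctic Hare → Long-tailed Jaeger → Gyrfalcon gives Gyrfalcon level 4.
No species has a prey at level 4, so no species reaches level 5.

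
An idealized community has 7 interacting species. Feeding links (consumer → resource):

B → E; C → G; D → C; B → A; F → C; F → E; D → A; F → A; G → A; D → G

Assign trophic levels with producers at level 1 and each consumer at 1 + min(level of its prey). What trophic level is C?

Trophic level 3

A is a producer → level 1.
G eats A → level 2.
C eats G → level 3.
No prey of C is below level 2, so 3 is the minimum.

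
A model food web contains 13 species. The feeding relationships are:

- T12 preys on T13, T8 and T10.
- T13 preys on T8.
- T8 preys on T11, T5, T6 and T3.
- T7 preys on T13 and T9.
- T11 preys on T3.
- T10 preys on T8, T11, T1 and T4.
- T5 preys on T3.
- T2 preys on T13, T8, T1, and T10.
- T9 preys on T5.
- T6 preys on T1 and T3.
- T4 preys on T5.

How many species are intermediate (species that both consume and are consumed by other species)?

Intermediate species (has both prey and predators): T5, T11, T6, T9, T4, T8, T10, T13.
Count: 8.

8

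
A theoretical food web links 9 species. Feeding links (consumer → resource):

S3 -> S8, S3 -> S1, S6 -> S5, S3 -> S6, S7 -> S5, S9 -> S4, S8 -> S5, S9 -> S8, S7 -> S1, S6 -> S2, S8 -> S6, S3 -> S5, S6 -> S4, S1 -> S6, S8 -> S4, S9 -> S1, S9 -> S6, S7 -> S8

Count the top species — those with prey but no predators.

Top species (has prey, but nothing eats it): S7, S3, S9.
Count: 3.

3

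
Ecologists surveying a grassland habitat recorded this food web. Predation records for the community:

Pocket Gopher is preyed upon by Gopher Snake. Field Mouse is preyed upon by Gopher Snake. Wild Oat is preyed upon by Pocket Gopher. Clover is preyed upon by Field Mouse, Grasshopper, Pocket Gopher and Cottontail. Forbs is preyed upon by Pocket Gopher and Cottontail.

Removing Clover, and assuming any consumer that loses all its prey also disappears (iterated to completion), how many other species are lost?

2

Remove Clover.
Round 1: Grasshopper (all prey gone), Field Mouse (all prey gone) → extinct.
No further losses. Total secondary extinctions: 2.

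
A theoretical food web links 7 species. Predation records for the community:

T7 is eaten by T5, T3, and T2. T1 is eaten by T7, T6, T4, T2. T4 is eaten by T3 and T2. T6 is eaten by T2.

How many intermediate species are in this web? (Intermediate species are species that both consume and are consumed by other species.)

3

Intermediate species (has both prey and predators): T4, T7, T6.
Count: 3.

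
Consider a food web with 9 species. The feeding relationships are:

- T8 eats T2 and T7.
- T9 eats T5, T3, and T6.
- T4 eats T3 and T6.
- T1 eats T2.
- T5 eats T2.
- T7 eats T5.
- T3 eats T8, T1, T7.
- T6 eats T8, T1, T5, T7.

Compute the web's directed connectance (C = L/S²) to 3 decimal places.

The web has S = 9 species and L = 17 feeding links.
C = L / S² = 17 / 81 = 0.2099 ≈ 0.210.

C = 0.210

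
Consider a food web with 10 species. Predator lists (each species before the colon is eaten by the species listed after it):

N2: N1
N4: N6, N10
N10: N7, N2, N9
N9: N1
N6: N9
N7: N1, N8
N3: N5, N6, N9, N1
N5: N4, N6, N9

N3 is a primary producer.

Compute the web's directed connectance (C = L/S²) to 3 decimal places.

C = 0.170

The web has S = 10 species and L = 17 feeding links.
C = L / S² = 17 / 100 = 0.1700 ≈ 0.170.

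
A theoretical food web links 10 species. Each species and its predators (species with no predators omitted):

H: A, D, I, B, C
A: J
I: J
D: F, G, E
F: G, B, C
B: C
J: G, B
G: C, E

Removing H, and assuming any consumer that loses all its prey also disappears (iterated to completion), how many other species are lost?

Remove H.
Round 1: A (all prey gone), D (all prey gone), I (all prey gone) → extinct.
Round 2: F (all prey gone), J (all prey gone) → extinct.
Round 3: G (all prey gone), B (all prey gone) → extinct.
Round 4: C (all prey gone), E (all prey gone) → extinct.
No further losses. Total secondary extinctions: 9.

9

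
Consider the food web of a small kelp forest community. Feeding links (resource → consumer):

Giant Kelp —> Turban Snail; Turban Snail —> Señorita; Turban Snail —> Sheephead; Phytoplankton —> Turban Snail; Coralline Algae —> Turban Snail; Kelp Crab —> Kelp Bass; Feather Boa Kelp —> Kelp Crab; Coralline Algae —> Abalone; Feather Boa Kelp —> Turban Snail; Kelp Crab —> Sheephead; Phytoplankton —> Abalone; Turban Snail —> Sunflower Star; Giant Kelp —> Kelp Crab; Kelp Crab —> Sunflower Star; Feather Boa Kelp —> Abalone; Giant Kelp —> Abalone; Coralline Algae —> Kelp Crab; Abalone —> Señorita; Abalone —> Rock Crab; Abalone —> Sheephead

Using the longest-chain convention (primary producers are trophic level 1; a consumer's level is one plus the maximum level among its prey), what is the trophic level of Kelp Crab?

Trophic level 2

Coralline Algae is a producer → level 1.
Kelp Crab eats Coralline Algae (level 1); other prey at levels: Feather Boa Kelp 1, Giant Kelp 1 → level 2.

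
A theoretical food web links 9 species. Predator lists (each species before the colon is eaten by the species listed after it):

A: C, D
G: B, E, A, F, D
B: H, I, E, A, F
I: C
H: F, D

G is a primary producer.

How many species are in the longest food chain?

4 species

One longest chain: G → B → I → C.
It has 4 species and 3 links.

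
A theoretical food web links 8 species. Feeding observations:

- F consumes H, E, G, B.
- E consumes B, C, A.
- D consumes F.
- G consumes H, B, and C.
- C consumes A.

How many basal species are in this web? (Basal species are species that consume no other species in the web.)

Basal species (no prey listed): A, B, H.
Count: 3.

3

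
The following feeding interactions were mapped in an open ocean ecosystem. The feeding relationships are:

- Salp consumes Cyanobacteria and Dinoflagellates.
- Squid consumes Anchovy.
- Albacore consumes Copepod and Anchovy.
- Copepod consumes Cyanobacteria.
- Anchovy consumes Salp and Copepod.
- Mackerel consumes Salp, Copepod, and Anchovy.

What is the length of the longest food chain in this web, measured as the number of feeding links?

One longest chain: Dinoflagellates → Salp → Anchovy → Squid.
It has 4 species and 3 links.

3 links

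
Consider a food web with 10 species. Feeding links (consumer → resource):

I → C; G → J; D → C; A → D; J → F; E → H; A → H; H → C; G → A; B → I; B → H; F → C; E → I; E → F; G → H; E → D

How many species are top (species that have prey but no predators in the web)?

3

Top species (has prey, but nothing eats it): B, E, G.
Count: 3.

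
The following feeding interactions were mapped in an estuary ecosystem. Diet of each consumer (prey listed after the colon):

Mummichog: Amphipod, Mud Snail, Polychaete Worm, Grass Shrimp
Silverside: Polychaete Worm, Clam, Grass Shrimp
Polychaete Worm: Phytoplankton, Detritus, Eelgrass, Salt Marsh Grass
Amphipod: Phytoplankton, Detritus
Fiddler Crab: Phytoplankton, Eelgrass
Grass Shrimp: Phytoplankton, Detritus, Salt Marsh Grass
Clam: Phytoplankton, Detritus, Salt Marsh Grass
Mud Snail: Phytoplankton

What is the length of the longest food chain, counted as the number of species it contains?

3 species

One longest chain: Phytoplankton → Grass Shrimp → Silverside.
It has 3 species and 2 links.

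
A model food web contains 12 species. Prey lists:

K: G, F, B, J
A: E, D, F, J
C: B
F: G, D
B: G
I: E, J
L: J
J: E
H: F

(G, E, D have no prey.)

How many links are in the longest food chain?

2 links

One longest chain: G → F → K.
It has 3 species and 2 links.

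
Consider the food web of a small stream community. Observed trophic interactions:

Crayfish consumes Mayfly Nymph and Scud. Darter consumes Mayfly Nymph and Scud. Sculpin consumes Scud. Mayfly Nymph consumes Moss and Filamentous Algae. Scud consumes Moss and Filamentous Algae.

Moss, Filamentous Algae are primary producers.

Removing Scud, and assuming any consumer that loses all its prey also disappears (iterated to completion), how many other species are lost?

Remove Scud.
Round 1: Sculpin (all prey gone) → extinct.
No further losses. Total secondary extinctions: 1.

1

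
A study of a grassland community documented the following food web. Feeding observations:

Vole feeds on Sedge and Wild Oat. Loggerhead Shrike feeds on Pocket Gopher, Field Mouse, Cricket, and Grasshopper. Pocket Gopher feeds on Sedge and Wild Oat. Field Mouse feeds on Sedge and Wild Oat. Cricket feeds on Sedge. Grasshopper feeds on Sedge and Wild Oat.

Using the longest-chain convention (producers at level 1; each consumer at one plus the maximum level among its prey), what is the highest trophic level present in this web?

Producers (level 1): Sedge, Wild Oat.
Sedge → Cricket → Loggerhead Shrike gives Loggerhead Shrike level 3.
No species has a prey at level 3, so no species reaches level 4.

3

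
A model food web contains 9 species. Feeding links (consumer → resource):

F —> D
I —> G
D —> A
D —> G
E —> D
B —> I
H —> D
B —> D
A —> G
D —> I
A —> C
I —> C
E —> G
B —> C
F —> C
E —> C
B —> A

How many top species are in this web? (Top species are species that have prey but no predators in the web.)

Top species (has prey, but nothing eats it): E, B, H, F.
Count: 4.

4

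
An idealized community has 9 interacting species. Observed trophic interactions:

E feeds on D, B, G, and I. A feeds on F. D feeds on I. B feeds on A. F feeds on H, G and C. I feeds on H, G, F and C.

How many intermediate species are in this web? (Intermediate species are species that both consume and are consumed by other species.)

5

Intermediate species (has both prey and predators): F, A, I, D, B.
Count: 5.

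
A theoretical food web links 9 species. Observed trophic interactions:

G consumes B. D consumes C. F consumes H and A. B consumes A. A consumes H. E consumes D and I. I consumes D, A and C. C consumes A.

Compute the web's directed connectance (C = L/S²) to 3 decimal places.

C = 0.148

The web has S = 9 species and L = 12 feeding links.
C = L / S² = 12 / 81 = 0.1481 ≈ 0.148.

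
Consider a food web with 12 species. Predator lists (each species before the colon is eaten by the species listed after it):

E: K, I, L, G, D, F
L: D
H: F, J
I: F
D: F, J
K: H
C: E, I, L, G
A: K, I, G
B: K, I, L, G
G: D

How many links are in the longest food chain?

4 links

One longest chain: C → E → K → H → F.
It has 5 species and 4 links.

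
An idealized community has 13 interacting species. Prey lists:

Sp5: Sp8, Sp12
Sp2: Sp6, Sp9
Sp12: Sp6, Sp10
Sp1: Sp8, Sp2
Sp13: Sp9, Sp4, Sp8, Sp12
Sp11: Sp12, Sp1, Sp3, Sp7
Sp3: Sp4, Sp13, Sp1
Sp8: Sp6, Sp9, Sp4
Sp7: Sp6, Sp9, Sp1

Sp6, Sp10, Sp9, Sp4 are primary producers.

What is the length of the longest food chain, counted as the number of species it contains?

One longest chain: Sp6 → Sp8 → Sp13 → Sp3 → Sp11.
It has 5 species and 4 links.

5 species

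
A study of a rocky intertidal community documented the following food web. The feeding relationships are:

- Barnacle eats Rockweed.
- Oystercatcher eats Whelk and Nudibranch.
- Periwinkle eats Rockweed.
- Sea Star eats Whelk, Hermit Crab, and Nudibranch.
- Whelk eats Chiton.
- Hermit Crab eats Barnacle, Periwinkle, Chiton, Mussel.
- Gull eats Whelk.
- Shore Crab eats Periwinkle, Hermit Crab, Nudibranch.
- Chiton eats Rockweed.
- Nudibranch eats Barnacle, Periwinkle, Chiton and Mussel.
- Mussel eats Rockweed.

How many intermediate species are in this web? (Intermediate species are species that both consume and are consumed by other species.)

7

Intermediate species (has both prey and predators): Periwinkle, Mussel, Barnacle, Chiton, Nudibranch, Whelk, Hermit Crab.
Count: 7.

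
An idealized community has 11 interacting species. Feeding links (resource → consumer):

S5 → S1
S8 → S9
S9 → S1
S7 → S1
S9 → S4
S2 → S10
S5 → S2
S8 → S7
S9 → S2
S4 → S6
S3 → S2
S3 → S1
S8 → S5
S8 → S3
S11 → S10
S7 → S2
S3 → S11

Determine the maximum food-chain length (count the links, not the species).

One longest chain: S8 → S3 → S2 → S10.
It has 4 species and 3 links.

3 links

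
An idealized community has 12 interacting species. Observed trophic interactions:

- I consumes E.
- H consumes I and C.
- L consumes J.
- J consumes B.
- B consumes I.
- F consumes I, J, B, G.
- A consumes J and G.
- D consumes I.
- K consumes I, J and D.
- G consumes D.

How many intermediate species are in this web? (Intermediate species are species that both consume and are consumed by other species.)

Intermediate species (has both prey and predators): I, D, B, J, G.
Count: 5.

5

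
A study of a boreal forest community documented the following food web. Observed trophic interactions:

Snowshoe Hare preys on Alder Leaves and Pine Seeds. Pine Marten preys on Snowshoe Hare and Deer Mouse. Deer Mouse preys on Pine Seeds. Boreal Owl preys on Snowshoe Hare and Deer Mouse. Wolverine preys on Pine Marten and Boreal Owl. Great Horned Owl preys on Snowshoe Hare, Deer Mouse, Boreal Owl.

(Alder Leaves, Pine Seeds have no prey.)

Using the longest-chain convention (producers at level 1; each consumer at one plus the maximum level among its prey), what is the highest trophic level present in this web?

4

Producers (level 1): Alder Leaves, Pine Seeds.
Alder Leaves → Snowshoe Hare → Pine Marten → Wolverine gives Wolverine level 4.
No species has a prey at level 4, so no species reaches level 5.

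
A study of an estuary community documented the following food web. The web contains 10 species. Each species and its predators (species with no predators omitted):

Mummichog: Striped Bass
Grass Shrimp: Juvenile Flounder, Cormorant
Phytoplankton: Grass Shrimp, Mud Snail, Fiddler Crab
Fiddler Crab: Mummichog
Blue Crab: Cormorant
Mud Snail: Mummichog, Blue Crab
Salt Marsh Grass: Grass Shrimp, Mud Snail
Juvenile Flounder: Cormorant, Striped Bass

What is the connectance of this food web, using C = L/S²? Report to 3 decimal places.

C = 0.140

The web has S = 10 species and L = 14 feeding links.
C = L / S² = 14 / 100 = 0.1400 ≈ 0.140.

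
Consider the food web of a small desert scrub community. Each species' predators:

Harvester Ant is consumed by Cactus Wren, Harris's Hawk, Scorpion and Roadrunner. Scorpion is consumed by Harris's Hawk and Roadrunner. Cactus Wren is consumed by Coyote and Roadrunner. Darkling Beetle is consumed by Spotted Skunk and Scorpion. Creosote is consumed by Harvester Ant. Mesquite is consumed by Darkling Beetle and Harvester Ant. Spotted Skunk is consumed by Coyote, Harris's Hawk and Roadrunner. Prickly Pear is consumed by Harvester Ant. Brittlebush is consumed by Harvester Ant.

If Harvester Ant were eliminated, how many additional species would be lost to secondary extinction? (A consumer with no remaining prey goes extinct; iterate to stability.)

Remove Harvester Ant.
Round 1: Cactus Wren (all prey gone) → extinct.
No further losses. Total secondary extinctions: 1.

1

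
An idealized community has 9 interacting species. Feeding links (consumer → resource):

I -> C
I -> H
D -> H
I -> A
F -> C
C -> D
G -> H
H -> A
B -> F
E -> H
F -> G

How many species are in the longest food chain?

One longest chain: A → H → D → C → F → B.
It has 6 species and 5 links.

6 species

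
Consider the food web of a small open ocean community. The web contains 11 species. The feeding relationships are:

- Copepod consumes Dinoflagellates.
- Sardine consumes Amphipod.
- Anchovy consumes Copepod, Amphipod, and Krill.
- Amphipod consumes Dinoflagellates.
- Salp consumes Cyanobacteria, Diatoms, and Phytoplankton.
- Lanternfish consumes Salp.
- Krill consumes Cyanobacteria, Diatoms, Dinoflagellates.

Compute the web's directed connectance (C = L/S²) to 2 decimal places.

C = 0.11

The web has S = 11 species and L = 13 feeding links.
C = L / S² = 13 / 121 = 0.1074 ≈ 0.11.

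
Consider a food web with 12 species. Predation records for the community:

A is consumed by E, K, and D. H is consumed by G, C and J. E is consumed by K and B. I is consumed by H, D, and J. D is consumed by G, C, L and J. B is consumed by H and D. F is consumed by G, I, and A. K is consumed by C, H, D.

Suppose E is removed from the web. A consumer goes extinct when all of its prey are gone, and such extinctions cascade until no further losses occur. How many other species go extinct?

Remove E.
Round 1: B (all prey gone) → extinct.
No further losses. Total secondary extinctions: 1.

1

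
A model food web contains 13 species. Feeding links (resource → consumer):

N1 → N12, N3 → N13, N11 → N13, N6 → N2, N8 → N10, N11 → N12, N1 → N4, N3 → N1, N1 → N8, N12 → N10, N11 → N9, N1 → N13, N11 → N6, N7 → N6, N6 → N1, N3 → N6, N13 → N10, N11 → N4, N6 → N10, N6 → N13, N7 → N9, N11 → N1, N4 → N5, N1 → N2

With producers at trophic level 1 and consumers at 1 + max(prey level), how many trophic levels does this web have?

5

Producers (level 1): N11, N7, N3.
N11 → N6 → N1 → N4 → N5 gives N5 level 5.
No species has a prey at level 5, so no species reaches level 6.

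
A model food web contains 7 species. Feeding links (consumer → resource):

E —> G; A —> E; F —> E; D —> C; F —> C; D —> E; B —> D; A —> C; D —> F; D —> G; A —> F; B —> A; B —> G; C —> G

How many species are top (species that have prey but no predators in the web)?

1

Top species (has prey, but nothing eats it): B.
Count: 1.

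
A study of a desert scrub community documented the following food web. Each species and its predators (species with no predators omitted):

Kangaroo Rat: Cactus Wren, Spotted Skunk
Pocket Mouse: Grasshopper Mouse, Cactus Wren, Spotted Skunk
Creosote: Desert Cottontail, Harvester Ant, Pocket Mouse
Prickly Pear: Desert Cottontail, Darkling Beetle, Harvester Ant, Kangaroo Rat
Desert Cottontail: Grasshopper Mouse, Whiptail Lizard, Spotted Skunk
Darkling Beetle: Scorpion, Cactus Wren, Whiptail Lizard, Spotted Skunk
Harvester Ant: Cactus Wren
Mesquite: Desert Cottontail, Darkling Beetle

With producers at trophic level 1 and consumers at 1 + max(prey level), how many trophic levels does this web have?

Producers (level 1): Mesquite, Prickly Pear, Creosote.
Mesquite → Desert Cottontail → Grasshopper Mouse gives Grasshopper Mouse level 3.
No species has a prey at level 3, so no species reaches level 4.

3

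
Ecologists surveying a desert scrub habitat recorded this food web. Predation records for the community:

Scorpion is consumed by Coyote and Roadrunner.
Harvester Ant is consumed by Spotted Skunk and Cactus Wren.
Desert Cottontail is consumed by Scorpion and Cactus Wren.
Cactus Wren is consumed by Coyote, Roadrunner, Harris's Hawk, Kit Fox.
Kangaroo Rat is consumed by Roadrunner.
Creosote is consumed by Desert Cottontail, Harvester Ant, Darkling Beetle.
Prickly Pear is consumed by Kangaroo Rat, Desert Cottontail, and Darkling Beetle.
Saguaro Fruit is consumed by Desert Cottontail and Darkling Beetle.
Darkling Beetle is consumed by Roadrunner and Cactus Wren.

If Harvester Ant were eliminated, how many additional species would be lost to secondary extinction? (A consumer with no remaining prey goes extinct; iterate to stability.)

1

Remove Harvester Ant.
Round 1: Spotted Skunk (all prey gone) → extinct.
No further losses. Total secondary extinctions: 1.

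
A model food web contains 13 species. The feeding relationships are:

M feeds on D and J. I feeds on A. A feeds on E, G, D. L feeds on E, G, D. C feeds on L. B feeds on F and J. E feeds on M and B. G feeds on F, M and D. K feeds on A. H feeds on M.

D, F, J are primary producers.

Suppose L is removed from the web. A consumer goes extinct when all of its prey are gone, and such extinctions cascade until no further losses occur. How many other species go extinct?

1

Remove L.
Round 1: C (all prey gone) → extinct.
No further losses. Total secondary extinctions: 1.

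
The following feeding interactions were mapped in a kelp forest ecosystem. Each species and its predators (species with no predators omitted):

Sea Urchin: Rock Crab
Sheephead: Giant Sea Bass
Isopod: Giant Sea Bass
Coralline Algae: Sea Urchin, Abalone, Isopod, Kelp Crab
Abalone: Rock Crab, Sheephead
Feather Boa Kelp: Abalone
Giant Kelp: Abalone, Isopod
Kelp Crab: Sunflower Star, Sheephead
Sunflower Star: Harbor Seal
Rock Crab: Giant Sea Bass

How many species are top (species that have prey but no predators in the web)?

2

Top species (has prey, but nothing eats it): Harbor Seal, Giant Sea Bass.
Count: 2.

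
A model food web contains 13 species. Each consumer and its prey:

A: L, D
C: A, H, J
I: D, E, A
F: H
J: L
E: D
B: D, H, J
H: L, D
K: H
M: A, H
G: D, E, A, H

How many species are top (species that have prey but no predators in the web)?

7

Top species (has prey, but nothing eats it): G, F, K, M, I, C, B.
Count: 7.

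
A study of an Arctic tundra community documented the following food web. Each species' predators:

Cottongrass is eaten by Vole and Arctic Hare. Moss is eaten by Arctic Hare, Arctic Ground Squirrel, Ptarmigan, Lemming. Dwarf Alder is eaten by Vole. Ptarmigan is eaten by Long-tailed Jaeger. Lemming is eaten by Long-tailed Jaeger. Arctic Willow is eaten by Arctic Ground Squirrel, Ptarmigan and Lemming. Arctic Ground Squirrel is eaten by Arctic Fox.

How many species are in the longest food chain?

3 species

One longest chain: Arctic Willow → Arctic Ground Squirrel → Arctic Fox.
It has 3 species and 2 links.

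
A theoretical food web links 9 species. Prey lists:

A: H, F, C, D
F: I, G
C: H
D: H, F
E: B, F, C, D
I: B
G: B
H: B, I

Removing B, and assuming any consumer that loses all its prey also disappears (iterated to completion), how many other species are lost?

Remove B.
Round 1: I (all prey gone), G (all prey gone) → extinct.
Round 2: H (all prey gone), F (all prey gone) → extinct.
Round 3: C (all prey gone), D (all prey gone) → extinct.
Round 4: A (all prey gone), E (all prey gone) → extinct.
No further losses. Total secondary extinctions: 8.

8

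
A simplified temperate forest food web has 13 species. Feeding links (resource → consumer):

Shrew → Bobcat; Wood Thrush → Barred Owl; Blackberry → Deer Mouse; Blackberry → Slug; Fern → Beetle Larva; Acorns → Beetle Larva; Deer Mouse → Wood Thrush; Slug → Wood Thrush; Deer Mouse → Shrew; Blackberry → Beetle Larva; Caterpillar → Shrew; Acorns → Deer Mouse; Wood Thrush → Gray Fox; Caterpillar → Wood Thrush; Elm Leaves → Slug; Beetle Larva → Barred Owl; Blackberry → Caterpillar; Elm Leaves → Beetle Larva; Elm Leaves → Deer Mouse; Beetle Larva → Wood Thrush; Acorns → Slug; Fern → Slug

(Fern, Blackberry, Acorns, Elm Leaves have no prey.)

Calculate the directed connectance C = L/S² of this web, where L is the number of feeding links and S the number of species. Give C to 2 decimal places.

The web has S = 13 species and L = 22 feeding links.
C = L / S² = 22 / 169 = 0.1302 ≈ 0.13.

C = 0.13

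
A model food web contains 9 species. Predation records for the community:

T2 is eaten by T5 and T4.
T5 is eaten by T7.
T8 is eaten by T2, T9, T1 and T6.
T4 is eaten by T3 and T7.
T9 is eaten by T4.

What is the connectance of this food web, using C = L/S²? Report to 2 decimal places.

C = 0.12

The web has S = 9 species and L = 10 feeding links.
C = L / S² = 10 / 81 = 0.1235 ≈ 0.12.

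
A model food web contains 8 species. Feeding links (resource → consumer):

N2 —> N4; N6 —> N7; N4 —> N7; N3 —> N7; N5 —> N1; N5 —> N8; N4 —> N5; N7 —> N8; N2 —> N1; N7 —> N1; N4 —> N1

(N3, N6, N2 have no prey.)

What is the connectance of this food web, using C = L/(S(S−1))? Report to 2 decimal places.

C = 0.20

The web has S = 8 species and L = 11 feeding links.
C = L / (S(S−1)) = 11 / 56 = 0.1964 ≈ 0.20.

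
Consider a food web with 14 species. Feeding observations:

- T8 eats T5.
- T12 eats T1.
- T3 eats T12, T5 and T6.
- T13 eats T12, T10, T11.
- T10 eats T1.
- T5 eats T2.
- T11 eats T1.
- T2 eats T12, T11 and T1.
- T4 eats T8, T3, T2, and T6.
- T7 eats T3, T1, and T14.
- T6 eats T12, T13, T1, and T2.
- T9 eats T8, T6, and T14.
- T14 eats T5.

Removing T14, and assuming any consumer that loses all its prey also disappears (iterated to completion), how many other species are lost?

Remove T14.
Every predator of it retains at least one other prey: T9 still has T6, T8; T7 still has T1, T3.
No consumer loses all prey, so no secondary extinctions occur.

0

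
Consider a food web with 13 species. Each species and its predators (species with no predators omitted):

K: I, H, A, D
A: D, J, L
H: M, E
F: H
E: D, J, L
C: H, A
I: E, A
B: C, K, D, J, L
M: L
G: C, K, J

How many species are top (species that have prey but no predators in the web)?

3

Top species (has prey, but nothing eats it): D, J, L.
Count: 3.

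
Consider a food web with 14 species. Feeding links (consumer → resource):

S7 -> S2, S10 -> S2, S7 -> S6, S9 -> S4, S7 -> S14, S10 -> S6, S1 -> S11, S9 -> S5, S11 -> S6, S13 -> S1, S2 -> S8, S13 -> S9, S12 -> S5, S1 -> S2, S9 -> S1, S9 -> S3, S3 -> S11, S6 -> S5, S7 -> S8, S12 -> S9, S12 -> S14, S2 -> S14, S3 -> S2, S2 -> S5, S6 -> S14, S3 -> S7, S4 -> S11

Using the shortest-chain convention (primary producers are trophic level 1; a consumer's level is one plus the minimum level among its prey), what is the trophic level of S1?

Trophic level 3

S5 is a producer → level 1.
S2 eats S5 → level 2.
S1 eats S2 → level 3.
No prey of S1 is below level 2, so 3 is the minimum.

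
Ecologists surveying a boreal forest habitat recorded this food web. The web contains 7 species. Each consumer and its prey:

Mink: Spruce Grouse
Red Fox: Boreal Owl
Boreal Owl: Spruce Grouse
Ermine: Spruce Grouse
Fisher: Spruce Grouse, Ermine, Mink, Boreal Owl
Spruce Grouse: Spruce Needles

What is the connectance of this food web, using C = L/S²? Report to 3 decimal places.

The web has S = 7 species and L = 9 feeding links.
C = L / S² = 9 / 49 = 0.1837 ≈ 0.184.

C = 0.184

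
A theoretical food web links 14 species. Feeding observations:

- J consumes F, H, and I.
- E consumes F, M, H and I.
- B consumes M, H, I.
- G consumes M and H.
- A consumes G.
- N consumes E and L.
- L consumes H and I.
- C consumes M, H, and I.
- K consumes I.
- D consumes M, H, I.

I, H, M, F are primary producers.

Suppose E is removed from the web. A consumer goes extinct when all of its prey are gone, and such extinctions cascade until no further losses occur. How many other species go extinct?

0

Remove E.
Every predator of it retains at least one other prey: N still has L.
No consumer loses all prey, so no secondary extinctions occur.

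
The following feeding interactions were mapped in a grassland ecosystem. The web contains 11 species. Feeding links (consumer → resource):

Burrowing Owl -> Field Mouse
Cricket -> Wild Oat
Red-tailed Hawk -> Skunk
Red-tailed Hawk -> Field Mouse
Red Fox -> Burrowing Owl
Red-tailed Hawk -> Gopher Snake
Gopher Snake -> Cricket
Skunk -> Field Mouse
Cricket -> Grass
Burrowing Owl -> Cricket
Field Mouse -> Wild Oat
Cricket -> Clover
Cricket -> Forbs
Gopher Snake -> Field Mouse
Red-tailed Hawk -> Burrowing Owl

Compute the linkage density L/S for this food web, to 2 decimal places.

There are L = 15 links among S = 11 species.
L/S = 15/11 = 1.3636 ≈ 1.36.

L/S = 1.36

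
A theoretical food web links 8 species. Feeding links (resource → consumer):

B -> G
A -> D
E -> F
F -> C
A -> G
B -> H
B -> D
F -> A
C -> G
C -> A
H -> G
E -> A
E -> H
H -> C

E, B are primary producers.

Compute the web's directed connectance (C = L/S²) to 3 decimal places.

The web has S = 8 species and L = 14 feeding links.
C = L / S² = 14 / 64 = 0.2188 ≈ 0.219.

C = 0.219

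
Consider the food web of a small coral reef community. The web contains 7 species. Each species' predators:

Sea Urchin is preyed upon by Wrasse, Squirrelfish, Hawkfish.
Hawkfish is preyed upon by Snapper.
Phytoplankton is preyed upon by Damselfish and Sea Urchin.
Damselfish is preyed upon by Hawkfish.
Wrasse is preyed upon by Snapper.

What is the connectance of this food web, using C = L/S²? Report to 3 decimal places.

The web has S = 7 species and L = 8 feeding links.
C = L / S² = 8 / 49 = 0.1633 ≈ 0.163.

C = 0.163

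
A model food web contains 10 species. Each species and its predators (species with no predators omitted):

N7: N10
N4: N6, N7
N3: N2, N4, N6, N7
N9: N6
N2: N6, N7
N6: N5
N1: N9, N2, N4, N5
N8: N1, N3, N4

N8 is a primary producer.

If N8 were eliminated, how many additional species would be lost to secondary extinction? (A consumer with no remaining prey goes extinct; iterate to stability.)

Remove N8.
Round 1: N1 (all prey gone), N3 (all prey gone) → extinct.
Round 2: N9 (all prey gone), N2 (all prey gone), N4 (all prey gone) → extinct.
Round 3: N6 (all prey gone), N7 (all prey gone) → extinct.
Round 4: N5 (all prey gone), N10 (all prey gone) → extinct.
No further losses. Total secondary extinctions: 9.

9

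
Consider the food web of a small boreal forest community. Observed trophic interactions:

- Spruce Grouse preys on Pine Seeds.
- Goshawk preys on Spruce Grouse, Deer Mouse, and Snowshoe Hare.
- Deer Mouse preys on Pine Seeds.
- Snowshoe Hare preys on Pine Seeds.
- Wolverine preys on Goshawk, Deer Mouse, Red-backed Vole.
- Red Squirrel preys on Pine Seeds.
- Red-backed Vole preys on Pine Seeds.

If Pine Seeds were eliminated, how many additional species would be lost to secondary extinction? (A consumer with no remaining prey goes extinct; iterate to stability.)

Remove Pine Seeds.
Round 1: Red-backed Vole (all prey gone), Snowshoe Hare (all prey gone), Red Squirrel (all prey gone), Spruce Grouse (all prey gone), Deer Mouse (all prey gone) → extinct.
Round 2: Goshawk (all prey gone) → extinct.
Round 3: Wolverine (all prey gone) → extinct.
No further losses. Total secondary extinctions: 7.

7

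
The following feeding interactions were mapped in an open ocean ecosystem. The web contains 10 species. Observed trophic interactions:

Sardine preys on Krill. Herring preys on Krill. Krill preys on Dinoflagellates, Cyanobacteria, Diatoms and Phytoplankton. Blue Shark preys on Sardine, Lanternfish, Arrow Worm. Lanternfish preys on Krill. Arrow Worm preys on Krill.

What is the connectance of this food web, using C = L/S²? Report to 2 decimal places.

The web has S = 10 species and L = 11 feeding links.
C = L / S² = 11 / 100 = 0.1100 ≈ 0.11.

C = 0.11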